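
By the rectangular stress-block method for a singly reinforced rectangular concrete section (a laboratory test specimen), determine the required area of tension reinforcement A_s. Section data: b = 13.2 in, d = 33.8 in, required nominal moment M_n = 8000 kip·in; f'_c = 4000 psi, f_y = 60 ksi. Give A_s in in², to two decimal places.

From M_n = 0.85 f'_c a b (d − a/2):
a = d − √(d² − 2M_n/(0.85 f'_c b)) = 33.8 − √(33.8² − 2 × 8000/(0.85 × 4 × 13.2)) = 5.765 in.
A_s = 0.85 f'_c a b / f_y = 0.85 × 4 × 5.765 × 13.2 / 60 = 4.312 in².

A_s ≈ 4.31 in²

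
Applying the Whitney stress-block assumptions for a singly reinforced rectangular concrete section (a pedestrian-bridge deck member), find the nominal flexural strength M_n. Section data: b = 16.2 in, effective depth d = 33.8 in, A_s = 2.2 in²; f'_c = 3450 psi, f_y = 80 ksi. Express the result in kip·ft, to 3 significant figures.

M_n ≈ 469 kip·ft

T = A_s f_y = 2.2 × 80 = 176 kips.
a = T/(0.85 f'_c b) = 176/(0.85 × 3.45 × 16.2) = 3.705 in.
M_n = T(d − a/2) = 176 × (33.8 − 1.8525) = 5622.8 kip·in = 5622.8/12 = 468.57 kip·ft.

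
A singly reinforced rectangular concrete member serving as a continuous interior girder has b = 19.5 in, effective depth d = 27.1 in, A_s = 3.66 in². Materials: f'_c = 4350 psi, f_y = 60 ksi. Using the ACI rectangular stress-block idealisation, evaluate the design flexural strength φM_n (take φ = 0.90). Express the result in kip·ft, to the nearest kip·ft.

φM_n ≈ 421 kip·ft

T = A_s f_y = 3.66 × 60 = 219.6 kips.
a = T/(0.85 f'_c b) = 219.6/(0.85 × 4.35 × 19.5) = 3.046 in.
M_n = T(d − a/2) = 219.6 × (27.1 − 1.523) = 5616.7 kip·in = 5616.7/12 = 468.06 kip·ft.
φM_n = 0.90 × 468.06 = 421.25 kip·ft.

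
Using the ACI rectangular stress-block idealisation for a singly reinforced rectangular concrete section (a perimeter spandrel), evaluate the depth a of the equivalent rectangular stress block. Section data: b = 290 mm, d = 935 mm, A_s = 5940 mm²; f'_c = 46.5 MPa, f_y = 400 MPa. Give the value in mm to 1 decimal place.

T = A_s f_y = 5940 × 400 = 2376000 N = 2376 kN.
Setting C = 0.85 f'_c a b equal to T: a = 2376000/(0.85 × 46.5 × 290) = 207.3 mm.

a ≈ 207.3 mm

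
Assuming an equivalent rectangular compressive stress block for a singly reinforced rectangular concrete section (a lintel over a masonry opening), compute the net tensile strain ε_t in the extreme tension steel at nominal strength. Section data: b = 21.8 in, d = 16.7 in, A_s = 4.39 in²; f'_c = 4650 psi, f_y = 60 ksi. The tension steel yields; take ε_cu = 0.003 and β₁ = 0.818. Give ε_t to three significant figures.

ε_t ≈ 0.0104

a = A_s f_y/(0.85 f'_c b) = 3.057 in.
β₁ = 0.818, so c = a/β₁ = 3.057/0.818 = 3.737 in.
From the linear strain diagram with ε_cu = 0.003: ε_t = 0.003 (d − c)/c = 0.003 × (16.7 − 3.737)/3.737 = 0.0104.
Since ε_t ≥ 0.005, the section is tension-controlled.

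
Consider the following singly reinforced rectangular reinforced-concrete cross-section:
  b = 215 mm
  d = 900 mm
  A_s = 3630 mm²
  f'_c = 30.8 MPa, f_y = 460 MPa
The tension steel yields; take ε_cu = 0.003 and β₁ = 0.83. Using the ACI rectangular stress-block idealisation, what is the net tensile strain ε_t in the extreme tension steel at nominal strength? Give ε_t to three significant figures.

a = A_s f_y/(0.85 f'_c b) = 296.66 mm.
β₁ = 0.83, so c = a/β₁ = 296.66/0.83 = 357.42 mm.
From the linear strain diagram with ε_cu = 0.003: ε_t = 0.003 (d − c)/c = 0.003 × (900 − 357.42)/357.42 = 0.00455.
ε_t is between 0.004 and 0.005 — transition zone.

ε_t ≈ 0.00455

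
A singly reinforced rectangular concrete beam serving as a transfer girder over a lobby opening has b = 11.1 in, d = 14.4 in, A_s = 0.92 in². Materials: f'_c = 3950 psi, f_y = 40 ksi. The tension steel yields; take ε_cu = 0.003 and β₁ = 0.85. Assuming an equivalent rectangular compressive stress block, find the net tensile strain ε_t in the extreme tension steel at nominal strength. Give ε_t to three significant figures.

ε_t ≈ 0.0342

a = A_s f_y/(0.85 f'_c b) = 0.987 in.
β₁ = 0.85, so c = a/β₁ = 0.987/0.85 = 1.161 in.
From the linear strain diagram with ε_cu = 0.003: ε_t = 0.003 (d − c)/c = 0.003 × (14.4 − 1.161)/1.161 = 0.0342.
Since ε_t ≥ 0.005, the section is tension-controlled.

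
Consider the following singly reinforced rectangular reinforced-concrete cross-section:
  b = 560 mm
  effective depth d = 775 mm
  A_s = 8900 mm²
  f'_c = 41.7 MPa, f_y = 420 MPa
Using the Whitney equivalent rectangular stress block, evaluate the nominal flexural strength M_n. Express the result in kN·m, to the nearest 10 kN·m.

M_n ≈ 2540 kN·m

T = A_s f_y = 8900 × 420 = 3738000 N = 3738 kN.
From C = T: a = T/(0.85 f'_c b) = 3738000/(0.85 × 41.7 × 560) = 188.32 mm.
M_n = T(d − a/2) = 3738 kN × (775 − 94.16) mm = 2544.98 kN·m.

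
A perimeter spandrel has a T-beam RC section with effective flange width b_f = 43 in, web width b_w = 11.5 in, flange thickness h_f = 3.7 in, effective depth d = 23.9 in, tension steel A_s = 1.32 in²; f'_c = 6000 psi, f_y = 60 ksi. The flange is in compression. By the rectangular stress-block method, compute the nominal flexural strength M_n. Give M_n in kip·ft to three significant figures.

Tension: T = A_s f_y = 1.32 × 60 = 79.2 kips.
Try a within the flange: a = T/(0.85 f'_c b_f) = 79.2/(0.85 × 6 × 43) = 0.361 in.
Since a = 0.361 ≤ h_f = 3.7 in, the stress block lies entirely in the flange; analyse as a rectangular beam of width b_f.
M_n = T(d − a/2) = 79.2 × (23.9 − 0.1805) = 1878.6 kip·in.
M_n = 1878.6/12 = 156.55 kip·ft.

M_n ≈ 157 kip·ft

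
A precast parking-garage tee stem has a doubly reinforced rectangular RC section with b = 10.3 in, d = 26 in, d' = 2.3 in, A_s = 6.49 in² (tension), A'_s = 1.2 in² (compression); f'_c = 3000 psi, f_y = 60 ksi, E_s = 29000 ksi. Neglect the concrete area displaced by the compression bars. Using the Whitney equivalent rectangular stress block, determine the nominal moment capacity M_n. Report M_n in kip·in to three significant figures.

M_n ≈ 8040 kip·in

Assume both steels yield.
a = (A_s − A'_s) f_y/(0.85 f'_c b) = (6.49 − 1.2) × 60/(0.85 × 3 × 10.3) = 12.085 in.
c = a/β₁ = 12.085/0.85 = 14.218 in; ε'_s = 0.003(c − d')/c = 0.0025 ≥ ε_y = 0.0021, so the compression steel yields.
M_n = (A_s − A'_s) f_y (d − a/2) + A'_s f_y (d − d') = 317.4 × (26 − 6.0425) + 72 × (26 − 2.3) = 6334.5 + 1706.4 = 8040.9 kip·in.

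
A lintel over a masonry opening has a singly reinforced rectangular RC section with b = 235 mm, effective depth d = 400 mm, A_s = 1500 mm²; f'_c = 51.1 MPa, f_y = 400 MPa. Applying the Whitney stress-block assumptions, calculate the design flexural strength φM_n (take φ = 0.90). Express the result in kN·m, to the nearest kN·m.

φM_n ≈ 200 kN·m

T = A_s f_y = 1500 × 400 = 600000 N = 600 kN.
From C = T: a = T/(0.85 f'_c b) = 600000/(0.85 × 51.1 × 235) = 58.78 mm.
M_n = T(d − a/2) = 600 kN × (400 − 29.39) mm = 222.37 kN·m.
φM_n = 0.90 × 222.37 = 200.13 kN·m.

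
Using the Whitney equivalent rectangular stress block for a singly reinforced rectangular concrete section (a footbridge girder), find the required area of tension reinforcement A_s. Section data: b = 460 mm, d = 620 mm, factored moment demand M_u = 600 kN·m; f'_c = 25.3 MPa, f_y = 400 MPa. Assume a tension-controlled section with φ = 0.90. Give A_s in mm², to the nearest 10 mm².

A_s ≈ 2980 mm²

M_n = M_u/φ = 600/0.90 = 666.667 kN·m.
With M_n = 0.85 f'_c a b (d − a/2), solve the quadratic for a:
a = d − √(d² − 2M_n/(0.85 f'_c b)) = 620 − √(620² − 2 × 666.667×10⁶/(0.85 × 25.3 × 460)) = 120.39 mm.
A_s = 0.85 f'_c a b / f_y = 0.85 × 25.3 × 120.39 × 460 / 400 = 2977.3 mm².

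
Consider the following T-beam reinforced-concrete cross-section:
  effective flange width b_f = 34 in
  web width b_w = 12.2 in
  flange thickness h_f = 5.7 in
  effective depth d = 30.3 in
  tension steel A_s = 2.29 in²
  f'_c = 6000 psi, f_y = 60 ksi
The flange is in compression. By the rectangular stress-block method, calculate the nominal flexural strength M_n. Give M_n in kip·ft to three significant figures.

Tension: T = A_s f_y = 2.29 × 60 = 137.4 kips.
Try a within the flange: a = T/(0.85 f'_c b_f) = 137.4/(0.85 × 6 × 34) = 0.792 in.
Since a = 0.792 ≤ h_f = 5.7 in, the stress block lies entirely in the flange; analyse as a rectangular beam of width b_f.
M_n = T(d − a/2) = 137.4 × (30.3 − 0.396) = 4108.8 kip·in.
M_n = 4108.8/12 = 342.40 kip·ft.

M_n ≈ 342 kip·ft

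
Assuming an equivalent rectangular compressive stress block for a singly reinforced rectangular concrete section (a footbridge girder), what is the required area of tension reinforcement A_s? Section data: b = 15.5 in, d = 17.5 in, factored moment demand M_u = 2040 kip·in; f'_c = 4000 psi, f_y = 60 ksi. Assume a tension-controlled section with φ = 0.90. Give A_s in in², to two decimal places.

A_s ≈ 2.34 in²

M_n = M_u/φ = 2040/0.90 = 2266.67 kip·in.
From M_n = 0.85 f'_c a b (d − a/2):
a = d − √(d² − 2M_n/(0.85 f'_c b)) = 17.5 − √(17.5² − 2 × 2266.67/(0.85 × 4 × 15.5)) = 2.660 in.
A_s = 0.85 f'_c a b / f_y = 0.85 × 4 × 2.660 × 15.5 / 60 = 2.336 in².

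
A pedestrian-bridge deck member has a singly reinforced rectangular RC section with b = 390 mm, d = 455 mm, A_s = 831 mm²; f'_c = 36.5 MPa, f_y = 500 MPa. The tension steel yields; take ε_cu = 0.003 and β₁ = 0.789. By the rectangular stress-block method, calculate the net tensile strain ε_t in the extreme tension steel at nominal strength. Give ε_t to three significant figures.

a = A_s f_y/(0.85 f'_c b) = 34.34 mm.
β₁ = 0.789, so c = a/β₁ = 34.34/0.789 = 43.52 mm.
From the linear strain diagram with ε_cu = 0.003: ε_t = 0.003 (d − c)/c = 0.003 × (455 − 43.52)/43.52 = 0.0284.
Since ε_t ≥ 0.005, the section is tension-controlled.

ε_t ≈ 0.0284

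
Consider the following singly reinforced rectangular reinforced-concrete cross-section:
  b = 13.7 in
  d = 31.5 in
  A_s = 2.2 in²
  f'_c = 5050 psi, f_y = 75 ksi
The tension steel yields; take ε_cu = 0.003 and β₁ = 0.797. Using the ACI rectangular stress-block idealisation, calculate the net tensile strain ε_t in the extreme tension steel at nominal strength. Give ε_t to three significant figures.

a = A_s f_y/(0.85 f'_c b) = 2.806 in.
β₁ = 0.797, so c = a/β₁ = 2.806/0.797 = 3.521 in.
From the linear strain diagram with ε_cu = 0.003: ε_t = 0.003 (d − c)/c = 0.003 × (31.5 − 3.521)/3.521 = 0.0238.
Since ε_t ≥ 0.005, the section is tension-controlled.

ε_t ≈ 0.0238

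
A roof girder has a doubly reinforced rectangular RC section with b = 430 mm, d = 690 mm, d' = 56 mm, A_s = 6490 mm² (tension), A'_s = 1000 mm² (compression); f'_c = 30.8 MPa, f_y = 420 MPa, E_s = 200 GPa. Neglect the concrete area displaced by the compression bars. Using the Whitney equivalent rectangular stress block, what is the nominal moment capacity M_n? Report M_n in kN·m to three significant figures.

Assume both tension and compression steel yield.
Net tension couple steel: A_s − A'_s = 5490 mm².
a = (A_s − A'_s) f_y / (0.85 f'_c b) = 2305800/(0.85 × 30.8 × 430) = 204.83 mm.
c = a/β₁ = 204.83/0.83 = 246.78 mm; ε'_s = 0.003(c − d')/c = 0.0023 ≥ f_y/E_s = 0.0021, so compression steel does yield.
M_n = (A_s − A'_s) f_y (d − a/2) + A'_s f_y (d − d') = [2305800 × (690 − 102.415) + 420000 × (690 − 56)] × 10⁻⁶ = 1354.85 + 266.28 = 1621.13 kN·m.

M_n ≈ 1620 kN·m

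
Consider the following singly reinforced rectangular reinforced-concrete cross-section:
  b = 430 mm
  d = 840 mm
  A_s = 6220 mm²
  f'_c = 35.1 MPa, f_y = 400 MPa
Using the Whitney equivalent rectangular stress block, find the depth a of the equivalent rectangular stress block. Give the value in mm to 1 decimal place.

a ≈ 193.9 mm

T = A_s f_y = 6220 × 400 = 2488000 N = 2488 kN.
Setting C = 0.85 f'_c a b equal to T: a = 2488000/(0.85 × 35.1 × 430) = 193.9 mm.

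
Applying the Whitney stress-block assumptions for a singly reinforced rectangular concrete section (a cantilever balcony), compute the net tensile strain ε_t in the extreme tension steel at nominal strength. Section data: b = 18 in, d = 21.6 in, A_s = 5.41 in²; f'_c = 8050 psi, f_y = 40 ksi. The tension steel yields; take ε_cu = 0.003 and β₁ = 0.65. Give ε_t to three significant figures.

a = A_s f_y/(0.85 f'_c b) = 1.757 in.
β₁ = 0.65, so c = a/β₁ = 1.757/0.65 = 2.703 in.
From the linear strain diagram with ε_cu = 0.003: ε_t = 0.003 (d − c)/c = 0.003 × (21.6 − 2.703)/2.703 = 0.0210.
Since ε_t ≥ 0.005, the section is tension-controlled.

ε_t ≈ 0.0210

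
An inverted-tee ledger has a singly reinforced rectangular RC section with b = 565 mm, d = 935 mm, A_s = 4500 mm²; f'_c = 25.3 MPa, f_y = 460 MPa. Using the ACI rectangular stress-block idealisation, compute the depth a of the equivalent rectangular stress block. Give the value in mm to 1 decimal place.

T = A_s f_y = 4500 × 460 = 2070000 N = 2070 kN.
Setting C = 0.85 f'_c a b equal to T: a = 2070000/(0.85 × 25.3 × 565) = 170.4 mm.

a ≈ 170.4 mm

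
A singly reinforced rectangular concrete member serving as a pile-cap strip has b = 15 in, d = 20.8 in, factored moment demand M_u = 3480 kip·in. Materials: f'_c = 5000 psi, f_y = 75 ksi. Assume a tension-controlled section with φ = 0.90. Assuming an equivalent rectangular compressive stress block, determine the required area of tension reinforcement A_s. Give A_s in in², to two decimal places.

A_s ≈ 2.68 in²

M_n = M_u/φ = 3480/0.90 = 3866.67 kip·in.
From M_n = 0.85 f'_c a b (d − a/2):
a = d − √(d² − 2M_n/(0.85 f'_c b)) = 20.8 − √(20.8² − 2 × 3866.67/(0.85 × 5 × 15)) = 3.155 in.
A_s = 0.85 f'_c a b / f_y = 0.85 × 5 × 3.155 × 15 / 75 = 2.682 in².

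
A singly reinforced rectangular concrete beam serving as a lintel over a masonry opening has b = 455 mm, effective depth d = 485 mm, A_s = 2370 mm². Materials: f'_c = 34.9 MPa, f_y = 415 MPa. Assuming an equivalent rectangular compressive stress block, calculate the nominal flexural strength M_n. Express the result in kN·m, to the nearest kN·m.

M_n ≈ 441 kN·m

T = A_s f_y = 2370 × 415 = 983550 N = 983.55 kN.
From C = T: a = T/(0.85 f'_c b) = 983550/(0.85 × 34.9 × 455) = 72.87 mm.
M_n = T(d − a/2) = 983.55 kN × (485 − 36.435) mm = 441.19 kN·m.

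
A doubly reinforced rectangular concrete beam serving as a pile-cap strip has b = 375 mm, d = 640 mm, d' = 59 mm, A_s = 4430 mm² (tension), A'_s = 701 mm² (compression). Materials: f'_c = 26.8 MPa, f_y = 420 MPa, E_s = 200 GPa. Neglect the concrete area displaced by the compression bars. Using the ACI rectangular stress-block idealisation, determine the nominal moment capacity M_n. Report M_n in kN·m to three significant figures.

M_n ≈ 1030 kN·m

Assume both tension and compression steel yield.
Net tension couple steel: A_s − A'_s = 3729 mm².
a = (A_s − A'_s) f_y / (0.85 f'_c b) = 1566180/(0.85 × 26.8 × 375) = 183.34 mm.
c = a/β₁ = 183.34/0.85 = 215.69 mm; ε'_s = 0.003(c − d')/c = 0.0022 ≥ f_y/E_s = 0.0021, so compression steel does yield.
M_n = (A_s − A'_s) f_y (d − a/2) + A'_s f_y (d − d') = [1566180 × (640 − 91.67) + 294420 × (640 − 59)] × 10⁻⁶ = 858.78 + 171.06 = 1029.84 kN·m.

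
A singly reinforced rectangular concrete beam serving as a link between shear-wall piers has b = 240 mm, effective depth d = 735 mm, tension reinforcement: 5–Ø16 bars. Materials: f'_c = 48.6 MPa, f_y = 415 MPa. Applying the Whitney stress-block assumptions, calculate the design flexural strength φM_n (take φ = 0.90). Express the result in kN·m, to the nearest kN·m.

A_s = 5 × 201 = 1005 mm².
T = A_s f_y = 1005 × 415 = 417075 N = 417.075 kN.
From C = T: a = T/(0.85 f'_c b) = 417075/(0.85 × 48.6 × 240) = 42.07 mm.
M_n = T(d − a/2) = 417.075 kN × (735 − 21.035) mm = 297.78 kN·m.
φM_n = 0.90 × 297.78 = 268.00 kN·m.

φM_n ≈ 268 kN·m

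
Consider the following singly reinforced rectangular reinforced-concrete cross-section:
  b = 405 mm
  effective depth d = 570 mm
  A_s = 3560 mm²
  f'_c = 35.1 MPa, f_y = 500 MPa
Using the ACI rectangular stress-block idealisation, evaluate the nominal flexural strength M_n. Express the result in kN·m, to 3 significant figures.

M_n ≈ 883 kN·m

T = A_s f_y = 3560 × 500 = 1780000 N = 1780 kN.
From C = T: a = T/(0.85 f'_c b) = 1780000/(0.85 × 35.1 × 405) = 147.31 mm.
M_n = T(d − a/2) = 1780 kN × (570 − 73.655) mm = 883.49 kN·m.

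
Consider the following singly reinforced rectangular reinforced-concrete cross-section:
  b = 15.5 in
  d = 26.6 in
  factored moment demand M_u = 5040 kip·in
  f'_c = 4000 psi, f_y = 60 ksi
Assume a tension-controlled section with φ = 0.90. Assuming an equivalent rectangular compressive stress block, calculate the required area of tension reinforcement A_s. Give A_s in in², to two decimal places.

M_n = M_u/φ = 5040/0.90 = 5600 kip·in.
From M_n = 0.85 f'_c a b (d − a/2):
a = d − √(d² − 2M_n/(0.85 f'_c b)) = 26.6 − √(26.6² − 2 × 5600/(0.85 × 4 × 15.5)) = 4.351 in.
A_s = 0.85 f'_c a b / f_y = 0.85 × 4 × 4.351 × 15.5 / 60 = 3.822 in².

A_s ≈ 3.82 in²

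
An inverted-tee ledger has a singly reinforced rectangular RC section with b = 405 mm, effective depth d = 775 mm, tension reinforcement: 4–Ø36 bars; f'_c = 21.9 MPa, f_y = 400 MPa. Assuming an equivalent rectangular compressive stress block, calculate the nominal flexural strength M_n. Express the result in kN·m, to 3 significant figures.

M_n ≈ 1090 kN·m

A_s = 4 × 1018 = 4072 mm².
T = A_s f_y = 4072 × 400 = 1628800 N = 1628.8 kN.
From C = T: a = T/(0.85 f'_c b) = 1628800/(0.85 × 21.9 × 405) = 216.05 mm.
M_n = T(d − a/2) = 1628.8 kN × (775 − 108.025) mm = 1086.37 kN·m.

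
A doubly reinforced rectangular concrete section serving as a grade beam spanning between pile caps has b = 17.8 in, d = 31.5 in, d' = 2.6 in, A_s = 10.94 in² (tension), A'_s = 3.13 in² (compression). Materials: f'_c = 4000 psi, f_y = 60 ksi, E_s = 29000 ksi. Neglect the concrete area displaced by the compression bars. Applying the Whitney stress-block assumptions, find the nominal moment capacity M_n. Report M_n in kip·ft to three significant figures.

M_n ≈ 1530 kip·ft

Assume both steels yield.
a = (A_s − A'_s) f_y/(0.85 f'_c b) = (10.94 − 3.13) × 60/(0.85 × 4 × 17.8) = 7.743 in.
c = a/β₁ = 7.743/0.85 = 9.109 in; ε'_s = 0.003(c − d')/c = 0.0021 ≥ ε_y = 0.0021, so the compression steel yields.
M_n = (A_s − A'_s) f_y (d − a/2) + A'_s f_y (d − d') = 468.6 × (31.5 − 3.8715) + 187.8 × (31.5 − 2.6) = 12946.7 + 5427.4 = 18374.1 kip·in = 18374.1/12 = 1531.18 kip·ft.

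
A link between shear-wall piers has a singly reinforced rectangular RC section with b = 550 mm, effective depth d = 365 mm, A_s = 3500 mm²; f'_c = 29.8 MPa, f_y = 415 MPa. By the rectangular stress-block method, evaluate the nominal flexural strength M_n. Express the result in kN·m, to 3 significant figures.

M_n ≈ 454 kN·m

T = A_s f_y = 3500 × 415 = 1452500 N = 1452.5 kN.
From C = T: a = T/(0.85 f'_c b) = 1452500/(0.85 × 29.8 × 550) = 104.26 mm.
M_n = T(d − a/2) = 1452.5 kN × (365 − 52.13) mm = 454.44 kN·m.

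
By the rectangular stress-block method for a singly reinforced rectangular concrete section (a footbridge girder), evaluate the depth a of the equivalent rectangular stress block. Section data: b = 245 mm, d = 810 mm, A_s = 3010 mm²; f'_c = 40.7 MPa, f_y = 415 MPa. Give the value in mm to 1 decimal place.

a ≈ 147.4 mm

T = A_s f_y = 3010 × 415 = 1249150 N = 1249.15 kN.
Setting C = 0.85 f'_c a b equal to T: a = 1249150/(0.85 × 40.7 × 245) = 147.4 mm.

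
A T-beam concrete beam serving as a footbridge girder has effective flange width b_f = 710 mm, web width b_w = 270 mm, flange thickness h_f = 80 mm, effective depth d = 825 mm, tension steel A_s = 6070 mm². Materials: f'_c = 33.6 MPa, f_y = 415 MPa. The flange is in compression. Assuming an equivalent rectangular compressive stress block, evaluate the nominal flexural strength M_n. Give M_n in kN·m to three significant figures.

M_n ≈ 1890 kN·m

Tension: T = A_s f_y = 6070 × 415 = 2519050 N.
Try a within the flange: a = T/(0.85 f'_c b_f) = 2519050/(0.85 × 33.6 × 710) = 124.23 mm.
a = 124.23 > h_f = 80 mm: the block extends into the web. Split into flange-overhang and web parts.
C_f = 0.85 f'_c (b_f − b_w) h_f = 0.85 × 33.6 × (710 − 270) × 80 = 1005312 N.
Remaining web compression depth: a_w = (T − C_f)/(0.85 f'_c b_w) = (2519050 − 1005312)/(0.85 × 33.6 × 270) = 196.30 mm.
M_n = C_f(d − h_f/2) + (T − C_f)(d − a_w/2) = 1005312 × (825 − 40) + 1513738 × (825 − 98.15) = 789.17 + 1100.26 = 1889.43 × 10⁶ N·mm.
M_n = 1889.43 kN·m.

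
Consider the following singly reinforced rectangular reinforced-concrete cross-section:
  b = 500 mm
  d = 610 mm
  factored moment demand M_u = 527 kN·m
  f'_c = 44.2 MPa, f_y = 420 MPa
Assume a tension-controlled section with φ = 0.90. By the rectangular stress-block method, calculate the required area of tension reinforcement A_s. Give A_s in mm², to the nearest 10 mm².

A_s ≈ 2390 mm²

M_n = M_u/φ = 527/0.90 = 585.556 kN·m.
With M_n = 0.85 f'_c a b (d − a/2), solve the quadratic for a:
a = d − √(d² − 2M_n/(0.85 f'_c b)) = 610 − √(610² − 2 × 585.556×10⁶/(0.85 × 44.2 × 500)) = 53.44 mm.
A_s = 0.85 f'_c a b / f_y = 0.85 × 44.2 × 53.44 × 500 / 420 = 2390.2 mm².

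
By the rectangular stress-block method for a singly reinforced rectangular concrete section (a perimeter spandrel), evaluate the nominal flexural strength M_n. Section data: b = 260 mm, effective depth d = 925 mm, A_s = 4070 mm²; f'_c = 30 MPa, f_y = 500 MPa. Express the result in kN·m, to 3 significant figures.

T = A_s f_y = 4070 × 500 = 2035000 N = 2035 kN.
From C = T: a = T/(0.85 f'_c b) = 2035000/(0.85 × 30 × 260) = 306.94 mm.
M_n = T(d − a/2) = 2035 kN × (925 − 153.47) mm = 1570.06 kN·m.

M_n ≈ 1570 kN·m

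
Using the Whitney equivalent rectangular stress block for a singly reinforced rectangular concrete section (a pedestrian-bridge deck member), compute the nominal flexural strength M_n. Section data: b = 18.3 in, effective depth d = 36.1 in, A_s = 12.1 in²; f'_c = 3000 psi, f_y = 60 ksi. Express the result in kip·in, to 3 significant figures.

M_n ≈ 20600 kip·in

T = A_s f_y = 12.1 × 60 = 726 kips.
a = T/(0.85 f'_c b) = 726/(0.85 × 3 × 18.3) = 15.558 in.
M_n = T(d − a/2) = 726 × (36.1 − 7.779) = 20561.0 kip·in.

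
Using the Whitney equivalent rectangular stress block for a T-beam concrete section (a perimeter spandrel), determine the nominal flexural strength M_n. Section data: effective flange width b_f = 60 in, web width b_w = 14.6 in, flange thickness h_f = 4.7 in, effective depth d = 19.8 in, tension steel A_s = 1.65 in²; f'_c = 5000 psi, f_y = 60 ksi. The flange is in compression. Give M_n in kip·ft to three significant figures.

Tension: T = A_s f_y = 1.65 × 60 = 99 kips.
Try a within the flange: a = T/(0.85 f'_c b_f) = 99/(0.85 × 5 × 60) = 0.388 in.
Since a = 0.388 ≤ h_f = 4.7 in, the stress block lies entirely in the flange; analyse as a rectangular beam of width b_f.
M_n = T(d − a/2) = 99 × (19.8 − 0.194) = 1941.0 kip·in.
M_n = 1941.0/12 = 161.75 kip·ft.

M_n ≈ 162 kip·ft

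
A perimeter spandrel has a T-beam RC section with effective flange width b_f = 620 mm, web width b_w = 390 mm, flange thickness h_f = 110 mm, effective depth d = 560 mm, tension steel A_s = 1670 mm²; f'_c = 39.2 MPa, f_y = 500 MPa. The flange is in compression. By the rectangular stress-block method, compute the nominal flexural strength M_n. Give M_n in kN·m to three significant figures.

M_n ≈ 451 kN·m

Tension: T = A_s f_y = 1670 × 500 = 835000 N.
Try a within the flange: a = T/(0.85 f'_c b_f) = 835000/(0.85 × 39.2 × 620) = 40.42 mm.
Since a = 40.42 ≤ h_f = 110 mm, the stress block lies entirely in the flange; analyse as a rectangular beam of width b_f.
M_n = T(d − a/2) = 835000 × (560 − 20.21) = 450.72 × 10⁶ N·mm.
M_n = 450.72 kN·m.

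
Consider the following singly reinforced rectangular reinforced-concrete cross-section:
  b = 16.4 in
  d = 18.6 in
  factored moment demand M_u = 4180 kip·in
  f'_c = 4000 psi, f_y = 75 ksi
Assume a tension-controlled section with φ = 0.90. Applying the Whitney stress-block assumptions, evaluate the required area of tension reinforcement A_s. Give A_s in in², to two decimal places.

A_s ≈ 3.87 in²

M_n = M_u/φ = 4180/0.90 = 4644.44 kip·in.
From M_n = 0.85 f'_c a b (d − a/2):
a = d − √(d² − 2M_n/(0.85 f'_c b)) = 18.6 − √(18.6² − 2 × 4644.44/(0.85 × 4 × 16.4)) = 5.207 in.
A_s = 0.85 f'_c a b / f_y = 0.85 × 4 × 5.207 × 16.4 / 75 = 3.871 in².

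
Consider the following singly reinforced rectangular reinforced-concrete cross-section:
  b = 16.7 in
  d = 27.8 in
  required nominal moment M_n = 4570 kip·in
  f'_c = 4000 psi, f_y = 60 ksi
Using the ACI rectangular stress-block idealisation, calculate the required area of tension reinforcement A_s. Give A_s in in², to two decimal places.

A_s ≈ 2.90 in²

From M_n = 0.85 f'_c a b (d − a/2):
a = d − √(d² − 2M_n/(0.85 f'_c b)) = 27.8 − √(27.8² − 2 × 4570/(0.85 × 4 × 16.7)) = 3.064 in.
A_s = 0.85 f'_c a b / f_y = 0.85 × 4 × 3.064 × 16.7 / 60 = 2.900 in².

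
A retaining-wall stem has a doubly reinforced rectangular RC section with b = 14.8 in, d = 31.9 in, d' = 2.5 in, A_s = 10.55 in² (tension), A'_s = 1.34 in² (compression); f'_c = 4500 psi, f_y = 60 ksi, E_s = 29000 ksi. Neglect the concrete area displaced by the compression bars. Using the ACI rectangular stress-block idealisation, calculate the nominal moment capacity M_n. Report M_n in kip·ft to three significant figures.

M_n ≈ 1440 kip·ft

Assume both steels yield.
a = (A_s − A'_s) f_y/(0.85 f'_c b) = (10.55 − 1.34) × 60/(0.85 × 4.5 × 14.8) = 9.762 in.
c = a/β₁ = 9.762/0.825 = 11.833 in; ε'_s = 0.003(c − d')/c = 0.0024 ≥ ε_y = 0.0021, so the compression steel yields.
M_n = (A_s − A'_s) f_y (d − a/2) + A'_s f_y (d − d') = 552.6 × (31.9 − 4.881) + 80.4 × (31.9 − 2.5) = 14930.7 + 2363.8 = 17294.5 kip·in = 17294.5/12 = 1441.21 kip·ft.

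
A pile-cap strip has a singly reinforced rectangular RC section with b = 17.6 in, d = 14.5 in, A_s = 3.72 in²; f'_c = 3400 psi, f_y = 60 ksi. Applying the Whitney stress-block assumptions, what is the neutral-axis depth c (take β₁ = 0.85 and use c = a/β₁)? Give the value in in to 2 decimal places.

T = A_s f_y = 3.72 × 60 = 223.2 kips.
a = T/(0.85 f'_c b) = 223.2/(0.85 × 3.4 × 17.6) = 4.3882 in.
With β₁ = 0.85, c = a/β₁ = 4.3882/0.85 = 5.16 in.

c ≈ 5.16 in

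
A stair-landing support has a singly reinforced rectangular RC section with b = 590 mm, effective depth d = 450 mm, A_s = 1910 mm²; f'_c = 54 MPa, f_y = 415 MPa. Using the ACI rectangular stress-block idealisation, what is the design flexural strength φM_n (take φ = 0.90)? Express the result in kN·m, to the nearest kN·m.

T = A_s f_y = 1910 × 415 = 792650 N = 792.65 kN.
From C = T: a = T/(0.85 f'_c b) = 792650/(0.85 × 54 × 590) = 29.27 mm.
M_n = T(d − a/2) = 792.65 kN × (450 − 14.635) mm = 345.09 kN·m.
φM_n = 0.90 × 345.09 = 310.58 kN·m.

φM_n ≈ 311 kN·m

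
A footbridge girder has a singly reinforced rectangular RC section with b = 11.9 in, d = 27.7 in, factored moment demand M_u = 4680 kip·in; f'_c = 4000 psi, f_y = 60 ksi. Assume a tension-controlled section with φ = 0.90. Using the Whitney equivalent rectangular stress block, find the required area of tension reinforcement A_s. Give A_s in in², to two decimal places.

M_n = M_u/φ = 4680/0.90 = 5200 kip·in.
From M_n = 0.85 f'_c a b (d − a/2):
a = d − √(d² − 2M_n/(0.85 f'_c b)) = 27.7 − √(27.7² − 2 × 5200/(0.85 × 4 × 11.9)) = 5.111 in.
A_s = 0.85 f'_c a b / f_y = 0.85 × 4 × 5.111 × 11.9 / 60 = 3.447 in².

A_s ≈ 3.45 in²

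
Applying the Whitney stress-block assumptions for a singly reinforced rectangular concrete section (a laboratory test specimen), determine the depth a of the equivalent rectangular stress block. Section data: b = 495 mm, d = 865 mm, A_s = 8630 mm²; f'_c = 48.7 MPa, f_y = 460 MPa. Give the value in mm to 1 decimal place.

a ≈ 193.7 mm

T = A_s f_y = 8630 × 460 = 3969800 N = 3969.8 kN.
Setting C = 0.85 f'_c a b equal to T: a = 3969800/(0.85 × 48.7 × 495) = 193.7 mm.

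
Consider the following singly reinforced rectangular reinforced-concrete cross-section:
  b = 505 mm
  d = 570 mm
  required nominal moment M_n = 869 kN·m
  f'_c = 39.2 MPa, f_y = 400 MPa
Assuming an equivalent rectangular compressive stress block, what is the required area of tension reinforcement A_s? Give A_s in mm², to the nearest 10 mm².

With M_n = 0.85 f'_c a b (d − a/2), solve the quadratic for a:
a = d − √(d² − 2M_n/(0.85 f'_c b)) = 570 − √(570² − 2 × 869×10⁶/(0.85 × 39.2 × 505)) = 99.24 mm.
A_s = 0.85 f'_c a b / f_y = 0.85 × 39.2 × 99.24 × 505 / 400 = 4174.7 mm².

A_s ≈ 4170 mm²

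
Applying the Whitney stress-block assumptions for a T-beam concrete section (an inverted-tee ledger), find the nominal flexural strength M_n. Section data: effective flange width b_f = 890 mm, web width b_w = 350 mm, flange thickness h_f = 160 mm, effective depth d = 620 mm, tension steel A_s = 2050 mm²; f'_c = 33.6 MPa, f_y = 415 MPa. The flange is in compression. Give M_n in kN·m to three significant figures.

Tension: T = A_s f_y = 2050 × 415 = 850750 N.
Try a within the flange: a = T/(0.85 f'_c b_f) = 850750/(0.85 × 33.6 × 890) = 33.47 mm.
Since a = 33.47 ≤ h_f = 160 mm, the stress block lies entirely in the flange; analyse as a rectangular beam of width b_f.
M_n = T(d − a/2) = 850750 × (620 − 16.735) = 513.23 × 10⁶ N·mm.
M_n = 513.23 kN·m.

M_n ≈ 513 kN·m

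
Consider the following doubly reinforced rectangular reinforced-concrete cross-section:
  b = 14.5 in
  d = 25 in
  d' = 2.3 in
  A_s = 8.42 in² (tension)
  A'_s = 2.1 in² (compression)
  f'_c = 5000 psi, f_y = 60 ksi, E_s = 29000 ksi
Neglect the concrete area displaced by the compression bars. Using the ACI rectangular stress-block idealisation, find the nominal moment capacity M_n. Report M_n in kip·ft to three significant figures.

Assume both steels yield.
a = (A_s − A'_s) f_y/(0.85 f'_c b) = (8.42 − 2.1) × 60/(0.85 × 5 × 14.5) = 6.153 in.
c = a/β₁ = 6.153/0.8 = 7.691 in; ε'_s = 0.003(c − d')/c = 0.0021 ≥ ε_y = 0.0021, so the compression steel yields.
M_n = (A_s − A'_s) f_y (d − a/2) + A'_s f_y (d − d') = 379.2 × (25 − 3.0765) + 126 × (25 − 2.3) = 8313.4 + 2860.2 = 11173.6 kip·in = 11173.6/12 = 931.13 kip·ft.

M_n ≈ 931 kip·ft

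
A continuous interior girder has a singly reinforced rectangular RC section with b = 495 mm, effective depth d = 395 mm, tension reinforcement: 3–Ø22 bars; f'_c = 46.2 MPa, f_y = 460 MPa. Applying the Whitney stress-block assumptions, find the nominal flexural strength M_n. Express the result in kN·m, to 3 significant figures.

A_s = 3 × 380 = 1140 mm².
T = A_s f_y = 1140 × 460 = 524400 N = 524.4 kN.
From C = T: a = T/(0.85 f'_c b) = 524400/(0.85 × 46.2 × 495) = 26.98 mm.
M_n = T(d − a/2) = 524.4 kN × (395 − 13.49) mm = 200.06 kN·m.

M_n ≈ 200 kN·m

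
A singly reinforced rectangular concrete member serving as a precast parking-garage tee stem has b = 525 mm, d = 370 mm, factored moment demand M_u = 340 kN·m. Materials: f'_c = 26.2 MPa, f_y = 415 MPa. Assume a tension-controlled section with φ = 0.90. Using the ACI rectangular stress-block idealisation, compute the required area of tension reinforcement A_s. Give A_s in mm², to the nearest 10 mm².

A_s ≈ 2850 mm²

M_n = M_u/φ = 340/0.90 = 377.778 kN·m.
With M_n = 0.85 f'_c a b (d − a/2), solve the quadratic for a:
a = d − √(d² − 2M_n/(0.85 f'_c b)) = 370 − √(370² − 2 × 377.778×10⁶/(0.85 × 26.2 × 525)) = 101.16 mm.
A_s = 0.85 f'_c a b / f_y = 0.85 × 26.2 × 101.16 × 525 / 415 = 2850.0 mm².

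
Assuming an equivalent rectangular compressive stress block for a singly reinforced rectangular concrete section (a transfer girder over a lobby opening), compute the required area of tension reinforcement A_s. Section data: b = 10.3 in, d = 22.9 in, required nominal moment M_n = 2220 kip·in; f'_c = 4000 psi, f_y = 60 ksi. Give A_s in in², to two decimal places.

From M_n = 0.85 f'_c a b (d − a/2):
a = d − √(d² − 2M_n/(0.85 f'_c b)) = 22.9 − √(22.9² − 2 × 2220/(0.85 × 4 × 10.3)) = 2.959 in.
A_s = 0.85 f'_c a b / f_y = 0.85 × 4 × 2.959 × 10.3 / 60 = 1.727 in².

A_s ≈ 1.73 in²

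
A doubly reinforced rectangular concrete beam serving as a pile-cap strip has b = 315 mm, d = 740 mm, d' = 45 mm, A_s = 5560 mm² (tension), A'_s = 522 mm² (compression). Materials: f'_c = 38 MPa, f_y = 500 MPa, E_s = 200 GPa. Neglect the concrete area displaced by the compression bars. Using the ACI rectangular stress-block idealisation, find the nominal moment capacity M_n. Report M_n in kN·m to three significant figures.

Assume both tension and compression steel yield.
Net tension couple steel: A_s − A'_s = 5038 mm².
a = (A_s − A'_s) f_y / (0.85 f'_c b) = 2519000/(0.85 × 38 × 315) = 247.58 mm.
c = a/β₁ = 247.58/0.779 = 317.82 mm; ε'_s = 0.003(c − d')/c = 0.0026 ≥ f_y/E_s = 0.0025, so compression steel does yield.
M_n = (A_s − A'_s) f_y (d − a/2) + A'_s f_y (d − d') = [2519000 × (740 − 123.79) + 261000 × (740 − 45)] × 10⁻⁶ = 1552.23 + 181.40 = 1733.63 kN·m.

M_n ≈ 1730 kN·m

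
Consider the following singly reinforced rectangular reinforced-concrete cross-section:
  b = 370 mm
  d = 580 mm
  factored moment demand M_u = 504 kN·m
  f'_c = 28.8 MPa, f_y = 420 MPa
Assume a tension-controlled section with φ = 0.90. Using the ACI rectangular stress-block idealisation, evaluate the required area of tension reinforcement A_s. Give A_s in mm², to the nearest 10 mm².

A_s ≈ 2560 mm²

M_n = M_u/φ = 504/0.90 = 560 kN·m.
With M_n = 0.85 f'_c a b (d − a/2), solve the quadratic for a:
a = d − √(d² − 2M_n/(0.85 f'_c b)) = 580 − √(580² − 2 × 560×10⁶/(0.85 × 28.8 × 370)) = 118.76 mm.
A_s = 0.85 f'_c a b / f_y = 0.85 × 28.8 × 118.76 × 370 / 420 = 2561.1 mm².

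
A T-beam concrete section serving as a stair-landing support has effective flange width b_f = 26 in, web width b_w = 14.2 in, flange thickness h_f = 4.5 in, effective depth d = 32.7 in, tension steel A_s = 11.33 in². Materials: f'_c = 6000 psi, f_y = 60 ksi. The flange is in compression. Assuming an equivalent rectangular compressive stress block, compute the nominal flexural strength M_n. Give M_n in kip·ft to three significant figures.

M_n ≈ 1710 kip·ft

Tension: T = A_s f_y = 11.33 × 60 = 679.8 kips.
Try a within the flange: a = T/(0.85 f'_c b_f) = 679.8/(0.85 × 6 × 26) = 5.127 in.
a = 5.127 > h_f = 4.5 in: the block extends into the web. Split into flange-overhang and web parts.
C_f = 0.85 f'_c (b_f − b_w) h_f = 0.85 × 6 × (26 − 14.2) × 4.5 = 270.8 kips.
Remaining web compression depth: a_w = (T − C_f)/(0.85 f'_c b_w) = (679.8 − 270.8)/(0.85 × 6 × 14.2) = 5.648 in.
M_n = C_f(d − h_f/2) + (T − C_f)(d − a_w/2) = 270.8 × (32.7 − 2.25) + 409 × (32.7 − 2.824) = 8245.9 + 12219.3 = 20465.2 kip·in.
M_n = 20465.2/12 = 1705.43 kip·ft.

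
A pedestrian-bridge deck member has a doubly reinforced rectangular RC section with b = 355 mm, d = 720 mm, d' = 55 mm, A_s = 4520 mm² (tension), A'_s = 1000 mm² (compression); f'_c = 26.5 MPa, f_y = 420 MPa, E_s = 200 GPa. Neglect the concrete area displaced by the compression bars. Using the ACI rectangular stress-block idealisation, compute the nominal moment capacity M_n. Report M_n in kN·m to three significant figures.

M_n ≈ 1210 kN·m

Assume both tension and compression steel yield.
Net tension couple steel: A_s − A'_s = 3520 mm².
a = (A_s − A'_s) f_y / (0.85 f'_c b) = 1478400/(0.85 × 26.5 × 355) = 184.88 mm.
c = a/β₁ = 184.88/0.85 = 217.51 mm; ε'_s = 0.003(c − d')/c = 0.0022 ≥ f_y/E_s = 0.0021, so compression steel does yield.
M_n = (A_s − A'_s) f_y (d − a/2) + A'_s f_y (d − d') = [1478400 × (720 − 92.44) + 420000 × (720 − 55)] × 10⁻⁶ = 927.78 + 279.30 = 1207.08 kN·m.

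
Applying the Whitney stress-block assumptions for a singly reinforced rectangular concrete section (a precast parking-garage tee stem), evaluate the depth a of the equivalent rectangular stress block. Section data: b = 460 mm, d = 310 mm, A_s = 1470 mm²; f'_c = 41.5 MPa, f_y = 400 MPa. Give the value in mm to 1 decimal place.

T = A_s f_y = 1470 × 400 = 588000 N = 588 kN.
Setting C = 0.85 f'_c a b equal to T: a = 588000/(0.85 × 41.5 × 460) = 36.2 mm.

a ≈ 36.2 mm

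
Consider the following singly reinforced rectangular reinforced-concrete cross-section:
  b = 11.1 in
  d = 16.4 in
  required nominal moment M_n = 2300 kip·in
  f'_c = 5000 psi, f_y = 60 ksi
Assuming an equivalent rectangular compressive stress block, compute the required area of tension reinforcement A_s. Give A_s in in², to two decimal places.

From M_n = 0.85 f'_c a b (d − a/2):
a = d − √(d² − 2M_n/(0.85 f'_c b)) = 16.4 − √(16.4² − 2 × 2300/(0.85 × 5 × 11.1)) = 3.306 in.
A_s = 0.85 f'_c a b / f_y = 0.85 × 5 × 3.306 × 11.1 / 60 = 2.599 in².

A_s ≈ 2.60 in²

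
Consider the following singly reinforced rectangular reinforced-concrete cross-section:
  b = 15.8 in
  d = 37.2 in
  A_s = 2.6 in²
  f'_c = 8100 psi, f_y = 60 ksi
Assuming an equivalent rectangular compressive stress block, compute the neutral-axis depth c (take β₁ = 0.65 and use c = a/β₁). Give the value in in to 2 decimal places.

T = A_s f_y = 2.6 × 60 = 156 kips.
a = T/(0.85 f'_c b) = 156/(0.85 × 8.1 × 15.8) = 1.4340 in.
With β₁ = 0.65, c = a/β₁ = 1.4340/0.65 = 2.21 in.

c ≈ 2.21 in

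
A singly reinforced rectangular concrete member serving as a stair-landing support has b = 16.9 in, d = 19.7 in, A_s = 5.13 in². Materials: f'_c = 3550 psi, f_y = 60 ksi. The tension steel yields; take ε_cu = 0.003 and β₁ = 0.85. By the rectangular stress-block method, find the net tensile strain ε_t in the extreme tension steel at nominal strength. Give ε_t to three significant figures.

a = A_s f_y/(0.85 f'_c b) = 6.036 in.
β₁ = 0.85, so c = a/β₁ = 6.036/0.85 = 7.101 in.
From the linear strain diagram with ε_cu = 0.003: ε_t = 0.003 (d − c)/c = 0.003 × (19.7 − 7.101)/7.101 = 0.00532.
Since ε_t ≥ 0.005, the section is tension-controlled.

ε_t ≈ 0.00532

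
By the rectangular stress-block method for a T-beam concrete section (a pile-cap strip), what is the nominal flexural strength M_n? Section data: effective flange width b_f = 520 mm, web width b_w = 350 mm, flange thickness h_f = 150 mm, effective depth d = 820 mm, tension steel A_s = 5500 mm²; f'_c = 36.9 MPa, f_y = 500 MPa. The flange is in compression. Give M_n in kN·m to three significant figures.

M_n ≈ 2020 kN·m

Tension: T = A_s f_y = 5500 × 500 = 2750000 N.
Try a within the flange: a = T/(0.85 f'_c b_f) = 2750000/(0.85 × 36.9 × 520) = 168.61 mm.
a = 168.61 > h_f = 150 mm: the block extends into the web. Split into flange-overhang and web parts.
C_f = 0.85 f'_c (b_f − b_w) h_f = 0.85 × 36.9 × (520 − 350) × 150 = 799808 N.
Remaining web compression depth: a_w = (T − C_f)/(0.85 f'_c b_w) = (2750000 − 799808)/(0.85 × 36.9 × 350) = 177.65 mm.
M_n = C_f(d − h_f/2) + (T − C_f)(d − a_w/2) = 799808 × (820 − 75) + 1950192 × (820 − 88.825) = 595.86 + 1425.93 = 2021.79 × 10⁶ N·mm.
M_n = 2021.79 kN·m.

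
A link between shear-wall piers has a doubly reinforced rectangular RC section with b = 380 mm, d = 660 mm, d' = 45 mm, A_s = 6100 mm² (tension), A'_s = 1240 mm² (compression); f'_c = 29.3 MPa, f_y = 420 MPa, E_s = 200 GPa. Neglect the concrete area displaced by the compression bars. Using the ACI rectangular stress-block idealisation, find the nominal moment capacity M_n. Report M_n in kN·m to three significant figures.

M_n ≈ 1450 kN·m

Assume both tension and compression steel yield.
Net tension couple steel: A_s − A'_s = 4860 mm².
a = (A_s − A'_s) f_y / (0.85 f'_c b) = 2041200/(0.85 × 29.3 × 380) = 215.68 mm.
c = a/β₁ = 215.68/0.841 = 256.46 mm; ε'_s = 0.003(c − d')/c = 0.0025 ≥ f_y/E_s = 0.0021, so compression steel does yield.
M_n = (A_s − A'_s) f_y (d − a/2) + A'_s f_y (d − d') = [2041200 × (660 − 107.84) + 520800 × (660 − 45)] × 10⁻⁶ = 1127.07 + 320.29 = 1447.36 kN·m.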